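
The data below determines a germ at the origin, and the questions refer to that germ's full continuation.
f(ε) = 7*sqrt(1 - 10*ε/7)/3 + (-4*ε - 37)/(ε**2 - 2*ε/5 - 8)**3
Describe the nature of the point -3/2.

The point is a regular point.

Denominator factors: ε**2 - 2*ε/5 - 8 = -103/20 at ε = -3/2 — none vanishes.
Branch term sqrt(1 - ε/(7/10)): argument at -3/2 is 22/7, nonzero, so -3/2 is not its branch point (a point on a principal cut is still regular for the continued germ).
So the germ continues analytically to -3/2.


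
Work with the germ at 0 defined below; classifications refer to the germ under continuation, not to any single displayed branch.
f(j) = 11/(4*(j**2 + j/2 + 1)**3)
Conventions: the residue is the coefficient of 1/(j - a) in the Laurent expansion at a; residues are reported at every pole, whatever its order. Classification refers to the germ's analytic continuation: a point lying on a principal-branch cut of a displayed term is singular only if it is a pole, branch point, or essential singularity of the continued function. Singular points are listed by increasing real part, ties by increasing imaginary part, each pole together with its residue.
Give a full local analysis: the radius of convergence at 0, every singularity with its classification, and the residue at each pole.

Radius of convergence at 0: 1.
At (-1/4) - ((1/4)*sqrt(15))*i: a pole of order 3; residue ((176/1125)*sqrt(15))*i.
At (-1/4) + ((1/4)*sqrt(15))*i: a pole of order 3; residue -((176/1125)*sqrt(15))*i.

Denominator factor (j**2 + j/2 + 1)^3: discriminant -15/4, complex-conjugate roots (-1/4) + ((1/4)*sqrt(15))*i and (-1/4) - ((1/4)*sqrt(15))*i; poles of order 3, moduli 1 and 1.
The radius of convergence is the smallest modulus among the singular points: 1.
The factor j**2 + j/2 + 1 splits as (j - a)(j - a') with a = (-1/4) - ((1/4)*sqrt(15))*i, a' = (-1/4) + ((1/4)*sqrt(15))*i. At the order-3 pole a set g(j) = (j - a)^3*f(j) = [11/4] / (j - a')^3.
Order-3 pole: residue = g''(a)/2; g''((-1/4) - ((1/4)*sqrt(15))*i) = ((352/1125)*sqrt(15))*i, so the residue is ((176/1125)*sqrt(15))*i.
The factor j**2 + j/2 + 1 splits as (j - a)(j - a') with a = (-1/4) + ((1/4)*sqrt(15))*i, a' = (-1/4) - ((1/4)*sqrt(15))*i. At the order-3 pole a set g(j) = (j - a)^3*f(j) = [11/4] / (j - a')^3.
Order-3 pole: residue = g''(a)/2; g''((-1/4) + ((1/4)*sqrt(15))*i) = -((352/1125)*sqrt(15))*i, so the residue is -((176/1125)*sqrt(15))*i.
List the singular points by increasing real part (a conjugate pair: the negative imaginary part first).


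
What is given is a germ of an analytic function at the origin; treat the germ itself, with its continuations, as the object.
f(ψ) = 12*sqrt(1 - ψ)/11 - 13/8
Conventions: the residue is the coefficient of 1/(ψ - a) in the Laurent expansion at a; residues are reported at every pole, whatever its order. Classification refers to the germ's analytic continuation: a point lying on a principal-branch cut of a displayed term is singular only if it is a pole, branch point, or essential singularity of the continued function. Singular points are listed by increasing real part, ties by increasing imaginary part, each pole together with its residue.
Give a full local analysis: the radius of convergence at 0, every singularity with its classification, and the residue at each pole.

Branch term (12/11)*sqrt(1 - ψ/(1)): its argument vanishes at ψ = 1, a square-root branch point, modulus 1.
The radius of convergence is the smallest modulus among the singular points: 1.

Radius of convergence at 0: 1.
At 1: an algebraic (square-root) branch point.


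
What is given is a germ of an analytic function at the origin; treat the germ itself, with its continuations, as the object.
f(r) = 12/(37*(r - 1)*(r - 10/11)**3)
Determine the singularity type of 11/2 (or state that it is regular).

The point is a regular point.

Denominator factors: r - 1 = 9/2 at r = 11/2; r - 10/11 = 101/22 at r = 11/2 — none vanishes.
So the germ continues analytically to 11/2.


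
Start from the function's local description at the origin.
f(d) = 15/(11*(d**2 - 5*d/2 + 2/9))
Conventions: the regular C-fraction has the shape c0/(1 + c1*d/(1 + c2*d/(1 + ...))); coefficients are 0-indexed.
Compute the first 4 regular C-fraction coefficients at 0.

Taylor coefficients (expand at 0): a_0 = 135/22, a_1 = 6075/88, a_2 = 263655/352, a_3 = 1038825/128.
c0 = a_0 = 135/22. Peel one level at a time: if S = 1 + c*d/S' with S'(0) = 1, then c is the d-coefficient of S and S' = c*d/(S - 1).
S_1 = c0/f = 1 + (-45/4)*d + (9/2)*d^2 + ...; c1 = -45/4.
S_2 = c1*d/(S_1 - 1) = 1 + (2/5)*d + (4/25)*d^2 + ...; c2 = 2/5.
S_3 = c2*d/(S_2 - 1) = 1 + (-2/5)*d + ...; c3 = -2/5.

The regular C-fraction coefficients are [135/22, -45/4, 2/5, -2/5].


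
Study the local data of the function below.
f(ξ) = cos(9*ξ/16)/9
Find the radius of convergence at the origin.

The factor cos(9*ξ/16) is entire and contributes no finite singular point.
The polynomial part has no poles.
No finite singular points: the Taylor series at 0 converges everywhere.

The radius of convergence is infinite.


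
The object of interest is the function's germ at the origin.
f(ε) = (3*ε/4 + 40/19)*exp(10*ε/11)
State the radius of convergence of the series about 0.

The radius of convergence is infinite.

The factor exp(10*ε/11) is entire and contributes no finite singular point.
The polynomial part has no poles.
No finite singular points: the Taylor series at 0 converges everywhere.


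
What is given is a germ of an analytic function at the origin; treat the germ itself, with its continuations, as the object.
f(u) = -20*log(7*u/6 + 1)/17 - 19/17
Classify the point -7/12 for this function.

There is no denominator, hence no pole anywhere.
Branch term log(1 - u/(-6/7)): argument at -7/12 is 23/72, nonzero, so -7/12 is not its branch point (a point on a principal cut is still regular for the continued germ).
So the germ continues analytically to -7/12.

The point is a regular point.


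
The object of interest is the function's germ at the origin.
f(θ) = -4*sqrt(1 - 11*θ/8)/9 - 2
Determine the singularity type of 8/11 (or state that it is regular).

The point is an algebraic (square-root) branch point.

The term (-4/9)*sqrt(1 - θ/(8/11)) has argument 1 - 8/11/(8/11) = 0 at 8/11: a square-root (algebraic, two-sheeted) branch point; the remaining terms are analytic or single-valued there.


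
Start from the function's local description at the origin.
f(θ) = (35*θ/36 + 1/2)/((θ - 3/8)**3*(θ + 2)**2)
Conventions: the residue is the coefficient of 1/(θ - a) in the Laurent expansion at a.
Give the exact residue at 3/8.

The residue is -74624/1172889.

At the order-3 pole 3/8 set g(θ) = (θ - (3/8))^3*f(θ) = (35*θ/36 + 1/2)/(θ + 2)**2.
Order-3 pole: residue = g''(a)/2; g''(3/8) = -149248/1172889, so the residue is -74624/1172889.


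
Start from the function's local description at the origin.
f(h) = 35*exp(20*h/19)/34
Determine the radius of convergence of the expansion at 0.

The radius of convergence is infinite.

The factor exp(20*h/19) is entire and contributes no finite singular point.
The polynomial part has no poles.
No finite singular points: the Taylor series at 0 converges everywhere.


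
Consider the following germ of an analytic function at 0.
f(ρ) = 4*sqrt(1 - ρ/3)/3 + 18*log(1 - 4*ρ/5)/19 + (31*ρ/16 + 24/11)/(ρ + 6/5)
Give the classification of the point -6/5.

The denominator factor ρ + 6/5 vanishes at -6/5 and appears to the power 1; the numerator there equals -63/440, nonzero, and no other factor vanishes.
The branch terms are analytic at this point.
Hence a pole whose order is the multiplicity, 1.

The point is a pole of order 1.


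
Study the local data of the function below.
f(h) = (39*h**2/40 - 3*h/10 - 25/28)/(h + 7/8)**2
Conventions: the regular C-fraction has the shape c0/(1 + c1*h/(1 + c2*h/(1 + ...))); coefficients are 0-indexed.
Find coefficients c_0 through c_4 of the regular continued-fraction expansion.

Taylor coefficients (expand at 0): a_0 = -400/343, a_1 = 27296/12005, a_2 = -40344/16807, a_3 = 1480576/588245, a_4 = -10779136/4117715.
c0 = a_0 = -400/343. Peel one level at a time: if S = 1 + c*h/S' with S'(0) = 1, then c is the h-coefficient of S and S' = c*h/(S - 1).
S_1 = c0/f = 1 + (1706/875)*h + (2668997/1531250)*h^2 + ...; c1 = 1706/875.
S_2 = c1*h/(S_1 - 1) = 1 + (-2668997/2985500)*h + (4330561/570445456)*h^2 + ...; c2 = -2668997/2985500.
S_3 = c2*h/(S_2 - 1) = 1 + (541320125/63746324348)*h + (-147780394125/14247089972018)*h^2 + ...; c3 = 541320125/63746324348.
S_4 = c3*h/(S_3 - 1) = 1 + (3260166/2668997)*h + ...; c4 = 3260166/2668997.

The regular C-fraction coefficients are [-400/343, 1706/875, -2668997/2985500, 541320125/63746324348, 3260166/2668997].


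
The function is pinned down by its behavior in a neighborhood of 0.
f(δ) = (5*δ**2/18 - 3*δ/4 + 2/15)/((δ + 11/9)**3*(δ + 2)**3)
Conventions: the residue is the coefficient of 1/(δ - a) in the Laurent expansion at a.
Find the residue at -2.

At the order-3 pole -2 set g(δ) = (δ - (-2))^3*f(δ) = (5*δ**2/18 - 3*δ/4 + 2/15)/(δ + 11/9)**3.
Order-3 pole: residue = g''(a)/2; g''(-2) = -14516739/168070, so the residue is -14516739/336140.

The residue is -14516739/336140.


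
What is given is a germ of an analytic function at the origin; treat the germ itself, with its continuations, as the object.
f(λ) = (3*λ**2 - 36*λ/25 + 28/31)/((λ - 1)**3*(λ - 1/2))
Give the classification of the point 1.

The point is a pole of order 3.

The denominator factor λ - 1 vanishes at 1 and appears to the power 3; the numerator there equals 1909/775, nonzero, and no other factor vanishes.
Hence a pole whose order is the multiplicity, 3.


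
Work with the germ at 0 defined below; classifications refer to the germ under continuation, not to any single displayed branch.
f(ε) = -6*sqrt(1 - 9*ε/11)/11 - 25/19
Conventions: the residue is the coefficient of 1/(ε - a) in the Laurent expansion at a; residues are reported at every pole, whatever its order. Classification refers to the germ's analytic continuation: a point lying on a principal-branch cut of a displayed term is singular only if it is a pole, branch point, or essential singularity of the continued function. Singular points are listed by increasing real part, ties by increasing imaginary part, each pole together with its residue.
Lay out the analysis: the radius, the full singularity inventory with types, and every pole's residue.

Radius of convergence at 0: 11/9.
At 11/9: an algebraic (square-root) branch point.

Branch term (-6/11)*sqrt(1 - ε/(11/9)): its argument vanishes at ε = 11/9, a square-root branch point, modulus 11/9.
The radius of convergence is the smallest modulus among the singular points: 11/9.


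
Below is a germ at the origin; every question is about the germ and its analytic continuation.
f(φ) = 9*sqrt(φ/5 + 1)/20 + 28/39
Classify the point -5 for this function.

The point is an algebraic (square-root) branch point.

The term (9/20)*sqrt(1 - φ/(-5)) has argument 1 - -5/(-5) = 0 at -5: a square-root (algebraic, two-sheeted) branch point; the remaining terms are analytic or single-valued there.


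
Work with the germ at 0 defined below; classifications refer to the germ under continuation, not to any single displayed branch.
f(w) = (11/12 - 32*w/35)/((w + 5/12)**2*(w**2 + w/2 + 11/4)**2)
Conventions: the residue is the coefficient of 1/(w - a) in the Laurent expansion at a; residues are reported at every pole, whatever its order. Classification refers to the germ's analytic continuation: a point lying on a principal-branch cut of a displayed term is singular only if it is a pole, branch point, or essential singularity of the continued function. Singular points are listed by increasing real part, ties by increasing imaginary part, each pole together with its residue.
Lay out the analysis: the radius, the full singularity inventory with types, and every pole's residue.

Radius of convergence at 0: 5/12.
At -5/12: a pole of order 2; residue -169039872/2092176485.
At (-1/4) - ((1/4)*sqrt(43))*i: a pole of order 2; residue (84519936/2092176485) - ((1475408064/110526694879)*sqrt(43))*i.
At (-1/4) + ((1/4)*sqrt(43))*i: a pole of order 2; residue (84519936/2092176485) + ((1475408064/110526694879)*sqrt(43))*i.

Denominator factor (w**2 + w/2 + 11/4)^2: discriminant -43/4, complex-conjugate roots (-1/4) + ((1/4)*sqrt(43))*i and (-1/4) - ((1/4)*sqrt(43))*i; poles of order 2, moduli (1/2)*sqrt(11) and (1/2)*sqrt(11).
Denominator factor (w + 5/12)^2: pole of order 2 at -5/12, modulus 5/12.
The radius of convergence is the smallest modulus among the singular points: 5/12.
At the order-2 pole -5/12 set g(w) = (w - (-5/12))^2*f(w) = (11/12 - 32*w/35)/(w**2 + w/2 + 11/4)**2.
Order-2 pole: residue = g'(a); g'(-5/12) = -169039872/2092176485, so the residue is -169039872/2092176485.
The factor w**2 + w/2 + 11/4 splits as (w - a)(w - a') with a = (-1/4) - ((1/4)*sqrt(43))*i, a' = (-1/4) + ((1/4)*sqrt(43))*i. At the order-2 pole a set g(w) = (w - a)^2*f(w) = [(11/12 - 32*w/35)/(w + 5/12)**2] / (w - a')^2.
Order-2 pole: residue = g'(a); g'((-1/4) - ((1/4)*sqrt(43))*i) = (84519936/2092176485) - ((1475408064/110526694879)*sqrt(43))*i, so the residue is (84519936/2092176485) - ((1475408064/110526694879)*sqrt(43))*i.
The factor w**2 + w/2 + 11/4 splits as (w - a)(w - a') with a = (-1/4) + ((1/4)*sqrt(43))*i, a' = (-1/4) - ((1/4)*sqrt(43))*i. At the order-2 pole a set g(w) = (w - a)^2*f(w) = [(11/12 - 32*w/35)/(w + 5/12)**2] / (w - a')^2.
Order-2 pole: residue = g'(a); g'((-1/4) + ((1/4)*sqrt(43))*i) = (84519936/2092176485) + ((1475408064/110526694879)*sqrt(43))*i, so the residue is (84519936/2092176485) + ((1475408064/110526694879)*sqrt(43))*i.
List the singular points by increasing real part (a conjugate pair: the negative imaginary part first).


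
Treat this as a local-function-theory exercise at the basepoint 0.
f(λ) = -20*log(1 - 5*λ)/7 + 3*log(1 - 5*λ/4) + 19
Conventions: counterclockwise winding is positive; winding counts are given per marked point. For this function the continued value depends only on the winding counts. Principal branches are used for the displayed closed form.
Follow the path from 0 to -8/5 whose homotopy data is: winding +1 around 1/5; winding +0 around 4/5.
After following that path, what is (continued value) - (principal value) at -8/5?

The rational part is single-valued and drops out of the difference; each branch term changes only by its own monodromy.
(-20/7)*log(1 - λ/(1/5)): each positive loop around 1/5 adds 2*pi*i to the log, so winding +1 contributes (-20/7)*(1)*2*pi*i = -(40/7)*pi*i.
(3)*log(1 - λ/(4/5)): winding 0 around 4/5, so this term returns to its principal value, contribution 0.
Summing the contributions at λ = -8/5 gives -(40/7)*pi*i.

Continued minus principal equals -(40/7)*pi*i.


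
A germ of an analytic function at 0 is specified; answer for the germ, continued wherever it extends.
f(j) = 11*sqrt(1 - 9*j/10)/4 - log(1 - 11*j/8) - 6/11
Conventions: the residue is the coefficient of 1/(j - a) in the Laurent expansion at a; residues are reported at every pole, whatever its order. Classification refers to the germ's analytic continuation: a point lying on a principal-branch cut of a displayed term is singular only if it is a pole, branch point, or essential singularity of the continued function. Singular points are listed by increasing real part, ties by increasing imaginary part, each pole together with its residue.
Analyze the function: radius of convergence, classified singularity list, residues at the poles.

Radius of convergence at 0: 8/11.
At 8/11: a logarithmic branch point.
At 10/9: an algebraic (square-root) branch point.

Branch term (-1)*log(1 - j/(8/11)): its argument vanishes at j = 8/11, a logarithmic branch point, modulus 8/11.
Branch term (11/4)*sqrt(1 - j/(10/9)): its argument vanishes at j = 10/9, a square-root branch point, modulus 10/9.
The radius of convergence is the smallest modulus among the singular points: 8/11.
List the singular points by increasing real part (a conjugate pair: the negative imaginary part first).


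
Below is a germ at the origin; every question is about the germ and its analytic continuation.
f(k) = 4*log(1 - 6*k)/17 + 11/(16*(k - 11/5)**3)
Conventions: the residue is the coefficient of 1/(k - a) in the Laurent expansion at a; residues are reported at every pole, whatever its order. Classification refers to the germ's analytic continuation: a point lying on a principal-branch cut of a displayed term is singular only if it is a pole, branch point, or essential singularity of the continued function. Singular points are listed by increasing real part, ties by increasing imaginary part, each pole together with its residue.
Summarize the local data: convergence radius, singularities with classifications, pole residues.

Radius of convergence at 0: 1/6.
At 1/6: a logarithmic branch point.
At 11/5: a pole of order 3; residue 0.

Denominator factor (k - 11/5)^3: pole of order 3 at 11/5, modulus 11/5.
Branch term (4/17)*log(1 - k/(1/6)): its argument vanishes at k = 1/6, a logarithmic branch point, modulus 1/6.
The radius of convergence is the smallest modulus among the singular points: 1/6.
The branch term is analytic at 11/5 and contributes nothing to the residue; only the rational part matters.
At the order-3 pole 11/5 set g(k) = (k - (11/5))^3*(rational part) = 11/16.
Order-3 pole: residue = g''(a)/2; g''(11/5) = 0, so the residue is 0.
List the singular points by increasing real part (a conjugate pair: the negative imaginary part first).


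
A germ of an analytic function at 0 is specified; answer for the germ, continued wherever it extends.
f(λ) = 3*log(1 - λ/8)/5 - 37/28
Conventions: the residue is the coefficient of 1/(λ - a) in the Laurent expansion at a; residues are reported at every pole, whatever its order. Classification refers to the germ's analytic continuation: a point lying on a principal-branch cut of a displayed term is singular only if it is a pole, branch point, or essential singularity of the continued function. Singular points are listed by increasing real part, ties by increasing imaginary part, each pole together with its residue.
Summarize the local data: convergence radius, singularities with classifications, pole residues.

Branch term (3/5)*log(1 - λ/(8)): its argument vanishes at λ = 8, a logarithmic branch point, modulus 8.
The radius of convergence is the smallest modulus among the singular points: 8.

Radius of convergence at 0: 8.
At 8: a logarithmic branch point.


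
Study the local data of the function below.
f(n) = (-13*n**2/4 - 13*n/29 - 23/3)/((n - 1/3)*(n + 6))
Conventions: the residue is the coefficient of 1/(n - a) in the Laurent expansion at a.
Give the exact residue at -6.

The residue is 10612/551.

At the order-1 pole -6 set g(n) = (n - (-6))*f(n) = (-13*n**2/4 - 13*n/29 - 23/3)/(n - 1/3).
Simple pole: residue = g(a) at a = -6, which is 10612/551.


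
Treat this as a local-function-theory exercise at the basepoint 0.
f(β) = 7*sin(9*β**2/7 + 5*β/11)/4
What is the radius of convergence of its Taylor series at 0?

The radius of convergence is infinite.

The factor sin(9*β**2/7 + 5*β/11) is entire and contributes no finite singular point.
The polynomial part has no poles.
No finite singular points: the Taylor series at 0 converges everywhere.


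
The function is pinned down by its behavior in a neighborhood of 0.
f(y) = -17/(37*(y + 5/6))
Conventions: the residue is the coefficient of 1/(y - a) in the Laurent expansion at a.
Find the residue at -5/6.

The residue is -17/37.

At the order-1 pole -5/6 set g(y) = (y - (-5/6))*f(y) = -17/37.
Simple pole: residue = g(a) at a = -5/6, which is -17/37.


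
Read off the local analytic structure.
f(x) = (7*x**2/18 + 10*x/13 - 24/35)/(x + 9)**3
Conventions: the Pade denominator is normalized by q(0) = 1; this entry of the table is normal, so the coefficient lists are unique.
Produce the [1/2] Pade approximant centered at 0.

The Pade approximant has numerator coefficients [-8/8505, 341903323/243722188710]; denominator coefficients [1, -639547/17634672, 14041063/211616064].

Taylor coefficients needed (expand at 0): a_0 = -8/8505, a_1 = 454/331695, a_2 = 223/1990170, a_3 = -2797/32240754.
Write the denominator as Q(x) = 1 + q1*x + q2*x^2. Requiring Q*f - P = O(x^4) with deg P <= 1 kills the coefficients of x^2..x^3 in Q*f:
  x^2: a_2 + q1*a_1 + q2*a_0 = 0, i.e. 223/1990170 + (454/331695)*q1 + (-8/8505)*q2 = 0.
  x^3: a_3 + q1*a_2 + q2*a_1 = 0, i.e. -2797/32240754 + (223/1990170)*q1 + (454/331695)*q2 = 0.
Solving this linear system: q1 = -639547/17634672, q2 = 14041063/211616064.
The numerator is Q*f truncated at degree 1: P0 = a_0 = -8/8505; P1 = a_1 + q1*a_0 = 341903323/243722188710.


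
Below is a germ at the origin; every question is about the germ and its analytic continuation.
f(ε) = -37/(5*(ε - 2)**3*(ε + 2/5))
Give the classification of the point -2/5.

The denominator factor ε + 2/5 vanishes at -2/5 and appears to the power 1; the numerator there equals -37/5, nonzero, and no other factor vanishes.
Hence a pole whose order is the multiplicity, 1.

The point is a pole of order 1.


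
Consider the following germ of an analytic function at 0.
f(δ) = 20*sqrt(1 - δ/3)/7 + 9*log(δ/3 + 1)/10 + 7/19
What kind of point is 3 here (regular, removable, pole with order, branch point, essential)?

The point is an algebraic (square-root) branch point.

The term (20/7)*sqrt(1 - δ/(3)) has argument 1 - 3/(3) = 0 at 3: a square-root (algebraic, two-sheeted) branch point; the remaining terms are analytic or single-valued there.


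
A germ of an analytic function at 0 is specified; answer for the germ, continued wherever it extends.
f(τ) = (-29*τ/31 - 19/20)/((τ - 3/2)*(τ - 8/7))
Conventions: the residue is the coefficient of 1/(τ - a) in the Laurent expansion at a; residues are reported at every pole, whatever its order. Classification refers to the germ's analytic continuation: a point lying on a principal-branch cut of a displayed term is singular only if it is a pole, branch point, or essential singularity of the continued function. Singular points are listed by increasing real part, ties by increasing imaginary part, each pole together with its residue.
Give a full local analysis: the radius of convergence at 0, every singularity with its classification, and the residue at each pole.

Radius of convergence at 0: 8/7.
At 8/7: a pole of order 1; residue 8763/1550.
At 3/2: a pole of order 1; residue -10213/1550.

Denominator factor (τ - 8/7): pole of order 1 at 8/7, modulus 8/7.
Denominator factor (τ - 3/2): pole of order 1 at 3/2, modulus 3/2.
The radius of convergence is the smallest modulus among the singular points: 8/7.
At the order-1 pole 8/7 set g(τ) = (τ - (8/7))*f(τ) = (-29*τ/31 - 19/20)/(τ - 3/2).
Simple pole: residue = g(a) at a = 8/7, which is 8763/1550.
At the order-1 pole 3/2 set g(τ) = (τ - (3/2))*f(τ) = (-29*τ/31 - 19/20)/(τ - 8/7).
Simple pole: residue = g(a) at a = 3/2, which is -10213/1550.
List the singular points by increasing real part (a conjugate pair: the negative imaginary part first).


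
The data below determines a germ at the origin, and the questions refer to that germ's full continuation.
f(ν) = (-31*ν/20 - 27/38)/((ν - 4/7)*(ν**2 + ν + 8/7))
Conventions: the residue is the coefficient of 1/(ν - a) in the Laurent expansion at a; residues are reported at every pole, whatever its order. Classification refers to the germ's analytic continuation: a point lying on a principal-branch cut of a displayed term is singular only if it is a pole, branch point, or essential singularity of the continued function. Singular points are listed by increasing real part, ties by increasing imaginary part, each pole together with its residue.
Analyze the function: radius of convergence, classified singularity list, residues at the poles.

Denominator factor (ν - 4/7): pole of order 1 at 4/7, modulus 4/7.
Denominator factor (ν**2 + ν + 8/7): discriminant -25/7, complex-conjugate roots (-1/2) + ((5/14)*sqrt(7))*i and (-1/2) - ((5/14)*sqrt(7))*i; poles of order 1, moduli (2/7)*sqrt(14) and (2/7)*sqrt(14).
The radius of convergence is the smallest modulus among the singular points: 4/7.
The factor ν**2 + ν + 8/7 splits as (ν - a)(ν - a') with a = (-1/2) - ((5/14)*sqrt(7))*i, a' = (-1/2) + ((5/14)*sqrt(7))*i. At the order-1 pole a set g(ν) = (ν - a)*f(ν) = [(-31*ν/20 - 27/38)/(ν - 4/7)] / (ν - a').
Simple pole: residue = g(a) at a = (-1/2) - ((5/14)*sqrt(7))*i, which is (14861/38000) - ((5411/38000)*sqrt(7))*i.
The factor ν**2 + ν + 8/7 splits as (ν - a)(ν - a') with a = (-1/2) + ((5/14)*sqrt(7))*i, a' = (-1/2) - ((5/14)*sqrt(7))*i. At the order-1 pole a set g(ν) = (ν - a)*f(ν) = [(-31*ν/20 - 27/38)/(ν - 4/7)] / (ν - a').
Simple pole: residue = g(a) at a = (-1/2) + ((5/14)*sqrt(7))*i, which is (14861/38000) + ((5411/38000)*sqrt(7))*i.
At the order-1 pole 4/7 set g(ν) = (ν - (4/7))*f(ν) = (-31*ν/20 - 27/38)/(ν**2 + ν + 8/7).
Simple pole: residue = g(a) at a = 4/7, which is -14861/19000.
List the singular points by increasing real part (a conjugate pair: the negative imaginary part first).

Radius of convergence at 0: 4/7.
At (-1/2) - ((5/14)*sqrt(7))*i: a pole of order 1; residue (14861/38000) - ((5411/38000)*sqrt(7))*i.
At (-1/2) + ((5/14)*sqrt(7))*i: a pole of order 1; residue (14861/38000) + ((5411/38000)*sqrt(7))*i.
At 4/7: a pole of order 1; residue -14861/19000.


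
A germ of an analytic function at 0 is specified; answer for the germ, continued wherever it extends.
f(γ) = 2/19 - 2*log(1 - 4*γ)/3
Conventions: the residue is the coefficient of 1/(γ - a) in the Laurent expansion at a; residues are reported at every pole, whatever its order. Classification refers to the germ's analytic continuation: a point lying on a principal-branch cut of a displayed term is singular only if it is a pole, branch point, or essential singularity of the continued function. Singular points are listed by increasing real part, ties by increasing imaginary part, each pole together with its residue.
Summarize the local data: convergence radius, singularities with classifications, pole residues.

Branch term (-2/3)*log(1 - γ/(1/4)): its argument vanishes at γ = 1/4, a logarithmic branch point, modulus 1/4.
The radius of convergence is the smallest modulus among the singular points: 1/4.

Radius of convergence at 0: 1/4.
At 1/4: a logarithmic branch point.


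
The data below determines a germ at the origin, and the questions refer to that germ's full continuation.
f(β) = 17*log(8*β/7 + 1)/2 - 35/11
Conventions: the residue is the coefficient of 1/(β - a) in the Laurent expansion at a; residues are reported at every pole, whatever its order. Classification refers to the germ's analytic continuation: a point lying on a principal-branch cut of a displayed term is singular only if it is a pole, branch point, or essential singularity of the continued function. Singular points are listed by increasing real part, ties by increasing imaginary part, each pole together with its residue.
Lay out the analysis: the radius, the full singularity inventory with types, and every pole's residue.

Branch term (17/2)*log(1 - β/(-7/8)): its argument vanishes at β = -7/8, a logarithmic branch point, modulus 7/8.
The radius of convergence is the smallest modulus among the singular points: 7/8.

Radius of convergence at 0: 7/8.
At -7/8: a logarithmic branch point.


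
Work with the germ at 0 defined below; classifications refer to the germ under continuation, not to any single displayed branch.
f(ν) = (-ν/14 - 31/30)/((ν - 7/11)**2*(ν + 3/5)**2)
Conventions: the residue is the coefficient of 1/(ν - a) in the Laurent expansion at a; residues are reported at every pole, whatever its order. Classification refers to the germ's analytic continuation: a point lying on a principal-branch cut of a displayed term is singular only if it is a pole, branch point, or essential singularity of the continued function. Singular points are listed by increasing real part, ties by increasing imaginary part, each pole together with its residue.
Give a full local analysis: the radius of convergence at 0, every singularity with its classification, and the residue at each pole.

Denominator factor (ν - 7/11)^2: pole of order 2 at 7/11, modulus 7/11.
Denominator factor (ν + 3/5)^2: pole of order 2 at -3/5, modulus 3/5.
The radius of convergence is the smallest modulus among the singular points: 3/5.
At the order-2 pole -3/5 set g(ν) = (ν - (-3/5))^2*f(ν) = (-ν/14 - 31/30)/(ν - 7/11)**2.
Order-2 pole: residue = g'(a); g'(-3/5) = -3614875/3301536, so the residue is -3614875/3301536.
At the order-2 pole 7/11 set g(ν) = (ν - (7/11))^2*f(ν) = (-ν/14 - 31/30)/(ν + 3/5)**2.
Order-2 pole: residue = g'(a); g'(7/11) = 3614875/3301536, so the residue is 3614875/3301536.
List the singular points by increasing real part (a conjugate pair: the negative imaginary part first).

Radius of convergence at 0: 3/5.
At -3/5: a pole of order 2; residue -3614875/3301536.
At 7/11: a pole of order 2; residue 3614875/3301536.


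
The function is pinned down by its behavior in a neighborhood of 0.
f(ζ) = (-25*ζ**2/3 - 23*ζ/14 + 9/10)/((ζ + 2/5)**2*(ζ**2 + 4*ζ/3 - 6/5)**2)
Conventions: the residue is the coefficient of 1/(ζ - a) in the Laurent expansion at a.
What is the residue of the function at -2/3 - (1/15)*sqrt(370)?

The residue is -24046875/23002448 - (4033551825/125961405248)*sqrt(370).

The factor ζ**2 + 4*ζ/3 - 6/5 splits as (ζ - a)(ζ - a') with a = -2/3 - (1/15)*sqrt(370), a' = -2/3 + (1/15)*sqrt(370). At the order-2 pole a set g(ζ) = (ζ - a)^2*f(ζ) = [(-25*ζ**2/3 - 23*ζ/14 + 9/10)/(ζ + 2/5)**2] / (ζ - a')^2.
Order-2 pole: residue = g'(a); g'(-2/3 - (1/15)*sqrt(370)) = -24046875/23002448 - (4033551825/125961405248)*sqrt(370), so the residue is -24046875/23002448 - (4033551825/125961405248)*sqrt(370).


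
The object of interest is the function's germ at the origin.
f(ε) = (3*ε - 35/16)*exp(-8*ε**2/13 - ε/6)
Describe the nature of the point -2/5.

The point is a regular point.

There is no denominator, hence no pole anywhere.
The factor exp(-8*ε**2/13 - ε/6) is entire.
So the germ continues analytically to -2/5.


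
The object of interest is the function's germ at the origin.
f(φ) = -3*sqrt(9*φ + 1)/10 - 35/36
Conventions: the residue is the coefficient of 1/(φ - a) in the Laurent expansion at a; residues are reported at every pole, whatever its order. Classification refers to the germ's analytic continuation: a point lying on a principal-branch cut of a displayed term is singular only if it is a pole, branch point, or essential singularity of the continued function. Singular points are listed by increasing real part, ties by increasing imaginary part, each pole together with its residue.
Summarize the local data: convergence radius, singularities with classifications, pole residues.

Radius of convergence at 0: 1/9.
At -1/9: an algebraic (square-root) branch point.

Branch term (-3/10)*sqrt(1 - φ/(-1/9)): its argument vanishes at φ = -1/9, a square-root branch point, modulus 1/9.
The radius of convergence is the smallest modulus among the singular points: 1/9.


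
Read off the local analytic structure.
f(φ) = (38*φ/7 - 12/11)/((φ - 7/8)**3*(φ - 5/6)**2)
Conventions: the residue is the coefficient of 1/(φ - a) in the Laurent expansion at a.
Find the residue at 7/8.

The residue is 268876800/77.

At the order-3 pole 7/8 set g(φ) = (φ - (7/8))^3*f(φ) = (38*φ/7 - 12/11)/(φ - 5/6)**2.
Order-3 pole: residue = g''(a)/2; g''(7/8) = 537753600/77, so the residue is 268876800/77.


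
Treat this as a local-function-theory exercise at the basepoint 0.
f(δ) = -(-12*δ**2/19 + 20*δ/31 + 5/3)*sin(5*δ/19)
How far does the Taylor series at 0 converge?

The factor -sin(5*δ/19) is entire and contributes no finite singular point.
The polynomial part has no poles.
No finite singular points: the Taylor series at 0 converges everywhere.

The radius of convergence is infinite.


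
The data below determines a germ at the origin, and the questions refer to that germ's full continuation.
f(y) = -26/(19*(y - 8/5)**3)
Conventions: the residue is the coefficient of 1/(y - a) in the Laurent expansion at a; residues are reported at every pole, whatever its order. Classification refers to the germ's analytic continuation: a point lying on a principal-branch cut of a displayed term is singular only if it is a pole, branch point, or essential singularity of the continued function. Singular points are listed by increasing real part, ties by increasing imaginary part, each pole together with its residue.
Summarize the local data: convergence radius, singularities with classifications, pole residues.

Radius of convergence at 0: 8/5.
At 8/5: a pole of order 3; residue 0.

Denominator factor (y - 8/5)^3: pole of order 3 at 8/5, modulus 8/5.
The radius of convergence is the smallest modulus among the singular points: 8/5.
At the order-3 pole 8/5 set g(y) = (y - (8/5))^3*f(y) = -26/19.
Order-3 pole: residue = g''(a)/2; g''(8/5) = 0, so the residue is 0.


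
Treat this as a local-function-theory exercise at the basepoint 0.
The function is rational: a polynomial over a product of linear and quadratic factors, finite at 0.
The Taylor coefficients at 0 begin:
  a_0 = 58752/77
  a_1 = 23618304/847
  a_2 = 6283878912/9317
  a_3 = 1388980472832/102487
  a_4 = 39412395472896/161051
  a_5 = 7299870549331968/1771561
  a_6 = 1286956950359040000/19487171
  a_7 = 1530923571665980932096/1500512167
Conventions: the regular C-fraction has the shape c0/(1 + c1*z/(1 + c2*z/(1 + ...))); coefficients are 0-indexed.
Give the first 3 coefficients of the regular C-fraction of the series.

The regular C-fraction coefficients are [58752/77, -402/11, 828/67].

Taylor coefficients (read off): a_0 = 58752/77, a_1 = 23618304/847, a_2 = 6283878912/9317.
c0 = a_0 = 58752/77. Peel one level at a time: if S = 1 + c*z/S' with S'(0) = 1, then c is the z-coefficient of S and S' = c*z/(S - 1).
S_1 = c0/f = 1 + (-402/11)*z + (4968/11)*z^2 + ...; c1 = -402/11.
S_2 = c1*z/(S_1 - 1) = 1 + (828/67)*z + ...; c2 = 828/67.


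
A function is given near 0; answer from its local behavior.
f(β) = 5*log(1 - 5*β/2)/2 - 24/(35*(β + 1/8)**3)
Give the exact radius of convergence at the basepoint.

The radius of convergence is 1/8.

Denominator factor (β + 1/8)^3: pole of order 3 at -1/8, modulus 1/8.
Branch term (5/2)*log(1 - β/(2/5)): its argument vanishes at β = 2/5, a logarithmic branch point, modulus 2/5.
The radius of convergence is the smallest modulus among the singular points: 1/8.


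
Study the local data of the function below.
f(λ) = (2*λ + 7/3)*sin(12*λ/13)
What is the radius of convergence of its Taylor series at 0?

The radius of convergence is infinite.

The factor sin(12*λ/13) is entire and contributes no finite singular point.
The polynomial part has no poles.
No finite singular points: the Taylor series at 0 converges everywhere.


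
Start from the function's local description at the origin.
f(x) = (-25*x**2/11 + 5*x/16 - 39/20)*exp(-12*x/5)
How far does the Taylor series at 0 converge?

The factor exp(-12*x/5) is entire and contributes no finite singular point.
The polynomial part has no poles.
No finite singular points: the Taylor series at 0 converges everywhere.

The radius of convergence is infinite.


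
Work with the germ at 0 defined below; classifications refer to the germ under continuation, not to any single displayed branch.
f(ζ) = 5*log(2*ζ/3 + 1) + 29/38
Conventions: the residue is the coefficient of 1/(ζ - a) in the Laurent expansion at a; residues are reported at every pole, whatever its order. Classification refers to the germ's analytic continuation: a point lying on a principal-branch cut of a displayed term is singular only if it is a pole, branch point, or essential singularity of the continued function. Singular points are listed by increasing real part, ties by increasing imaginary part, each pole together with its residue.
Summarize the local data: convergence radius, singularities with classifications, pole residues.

Branch term (5)*log(1 - ζ/(-3/2)): its argument vanishes at ζ = -3/2, a logarithmic branch point, modulus 3/2.
The radius of convergence is the smallest modulus among the singular points: 3/2.

Radius of convergence at 0: 3/2.
At -3/2: a logarithmic branch point.


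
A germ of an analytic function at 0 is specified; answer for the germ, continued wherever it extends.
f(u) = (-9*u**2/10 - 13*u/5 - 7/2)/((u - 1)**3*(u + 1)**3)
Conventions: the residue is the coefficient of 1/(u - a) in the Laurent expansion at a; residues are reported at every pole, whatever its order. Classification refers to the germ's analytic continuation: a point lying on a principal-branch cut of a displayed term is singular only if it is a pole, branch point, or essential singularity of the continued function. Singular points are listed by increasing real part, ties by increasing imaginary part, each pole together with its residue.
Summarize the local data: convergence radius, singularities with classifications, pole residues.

Denominator factor (u + 1)^3: pole of order 3 at -1, modulus 1.
Denominator factor (u - 1)^3: pole of order 3 at 1, modulus 1.
The radius of convergence is the smallest modulus among the singular points: 1.
At the order-3 pole -1 set g(u) = (u - (-1))^3*f(u) = (-9*u**2/10 - 13*u/5 - 7/2)/(u - 1)**3.
Order-3 pole: residue = g''(a)/2; g''(-1) = 6/5, so the residue is 3/5.
At the order-3 pole 1 set g(u) = (u - (1))^3*f(u) = (-9*u**2/10 - 13*u/5 - 7/2)/(u + 1)**3.
Order-3 pole: residue = g''(a)/2; g''(1) = -6/5, so the residue is -3/5.
List the singular points by increasing real part (a conjugate pair: the negative imaginary part first).

Radius of convergence at 0: 1.
At -1: a pole of order 3; residue 3/5.
At 1: a pole of order 3; residue -3/5.


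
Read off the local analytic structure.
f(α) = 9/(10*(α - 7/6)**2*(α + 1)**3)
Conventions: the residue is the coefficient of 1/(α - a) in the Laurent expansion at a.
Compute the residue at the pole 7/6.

The residue is -17496/142805.

At the order-2 pole 7/6 set g(α) = (α - (7/6))^2*f(α) = 9/(10*(α + 1)**3).
Order-2 pole: residue = g'(a); g'(7/6) = -17496/142805, so the residue is -17496/142805.


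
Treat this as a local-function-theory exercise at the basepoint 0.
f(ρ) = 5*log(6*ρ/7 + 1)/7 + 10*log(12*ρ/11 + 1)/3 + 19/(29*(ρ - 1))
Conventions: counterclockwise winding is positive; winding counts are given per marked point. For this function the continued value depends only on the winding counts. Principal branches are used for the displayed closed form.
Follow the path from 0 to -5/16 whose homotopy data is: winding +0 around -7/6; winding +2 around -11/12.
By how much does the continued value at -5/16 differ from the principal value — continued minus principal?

The rational part is single-valued and drops out of the difference; each branch term changes only by its own monodromy.
(5/7)*log(1 - ρ/(-7/6)): winding 0 around -7/6, so this term returns to its principal value, contribution 0.
(10/3)*log(1 - ρ/(-11/12)): each positive loop around -11/12 adds 2*pi*i to the log, so winding +2 contributes (10/3)*(2)*2*pi*i = (40/3)*pi*i.
Summing the contributions at ρ = -5/16 gives (40/3)*pi*i.

Continued minus principal equals (40/3)*pi*i.


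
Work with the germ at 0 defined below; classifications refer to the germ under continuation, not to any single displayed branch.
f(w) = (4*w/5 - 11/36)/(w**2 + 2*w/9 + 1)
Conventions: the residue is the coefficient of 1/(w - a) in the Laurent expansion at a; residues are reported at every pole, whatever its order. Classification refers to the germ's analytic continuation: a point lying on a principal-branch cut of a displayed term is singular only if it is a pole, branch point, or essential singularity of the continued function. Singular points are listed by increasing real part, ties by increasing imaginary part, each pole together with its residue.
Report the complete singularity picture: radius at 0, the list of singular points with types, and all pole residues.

Radius of convergence at 0: 1.
At (-1/9) - ((4/9)*sqrt(5))*i: a pole of order 1; residue (2/5) - ((71/800)*sqrt(5))*i.
At (-1/9) + ((4/9)*sqrt(5))*i: a pole of order 1; residue (2/5) + ((71/800)*sqrt(5))*i.

Denominator factor (w**2 + 2*w/9 + 1): discriminant -320/81, complex-conjugate roots (-1/9) + ((4/9)*sqrt(5))*i and (-1/9) - ((4/9)*sqrt(5))*i; poles of order 1, moduli 1 and 1.
The radius of convergence is the smallest modulus among the singular points: 1.
The factor w**2 + 2*w/9 + 1 splits as (w - a)(w - a') with a = (-1/9) - ((4/9)*sqrt(5))*i, a' = (-1/9) + ((4/9)*sqrt(5))*i. At the order-1 pole a set g(w) = (w - a)*f(w) = [4*w/5 - 11/36] / (w - a').
Simple pole: residue = g(a) at a = (-1/9) - ((4/9)*sqrt(5))*i, which is (2/5) - ((71/800)*sqrt(5))*i.
The factor w**2 + 2*w/9 + 1 splits as (w - a)(w - a') with a = (-1/9) + ((4/9)*sqrt(5))*i, a' = (-1/9) - ((4/9)*sqrt(5))*i. At the order-1 pole a set g(w) = (w - a)*f(w) = [4*w/5 - 11/36] / (w - a').
Simple pole: residue = g(a) at a = (-1/9) + ((4/9)*sqrt(5))*i, which is (2/5) + ((71/800)*sqrt(5))*i.
List the singular points by increasing real part (a conjugate pair: the negative imaginary part first).
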